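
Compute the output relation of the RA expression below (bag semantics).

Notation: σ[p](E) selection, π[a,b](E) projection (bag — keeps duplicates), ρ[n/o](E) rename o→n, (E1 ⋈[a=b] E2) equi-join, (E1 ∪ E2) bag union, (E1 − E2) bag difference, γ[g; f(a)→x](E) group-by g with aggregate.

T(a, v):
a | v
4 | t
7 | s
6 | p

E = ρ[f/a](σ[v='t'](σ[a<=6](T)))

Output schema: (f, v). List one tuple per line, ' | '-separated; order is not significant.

Per-node cardinality:
  T → 3
  σ[a<=6](T) → 2
  σ[v='t'](σ[a<=6](T)) → 1
  ρ[f/a](σ[v='t'](σ[a<=6](T))) → 1

== RESULT ==
f | v
4 | t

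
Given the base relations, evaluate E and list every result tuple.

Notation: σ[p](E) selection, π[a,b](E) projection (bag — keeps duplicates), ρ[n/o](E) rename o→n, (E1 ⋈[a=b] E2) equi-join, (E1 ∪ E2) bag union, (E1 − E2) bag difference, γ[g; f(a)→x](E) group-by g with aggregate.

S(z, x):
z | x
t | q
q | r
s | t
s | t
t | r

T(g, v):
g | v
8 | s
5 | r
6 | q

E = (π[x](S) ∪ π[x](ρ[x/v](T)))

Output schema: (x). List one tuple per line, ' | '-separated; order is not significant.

Per-node cardinality:
  S → 5
  π[x](S) → 5
  T → 3
  ρ[x/v](T) → 3
  π[x](ρ[x/v](T)) → 3
  (π[x](S) ∪ π[x](ρ[x/v](T))) → 8

== RESULT ==
x
q
q
r
r
r
s
t
t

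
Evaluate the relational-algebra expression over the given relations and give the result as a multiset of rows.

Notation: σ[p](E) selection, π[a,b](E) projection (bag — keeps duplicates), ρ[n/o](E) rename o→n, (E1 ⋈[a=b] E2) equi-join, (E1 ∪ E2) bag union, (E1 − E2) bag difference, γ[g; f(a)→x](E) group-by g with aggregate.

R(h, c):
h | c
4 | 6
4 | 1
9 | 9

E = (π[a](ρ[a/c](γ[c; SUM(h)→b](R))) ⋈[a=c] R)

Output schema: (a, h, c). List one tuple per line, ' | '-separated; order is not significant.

Row counts bottom-up:
  R → 3
  γ[c; SUM(h)→b](R) → 3
  ρ[a/c](γ[c; SUM(h)→b](R)) → 3
  π[a](ρ[a/c](γ[c; SUM(h)→b](R))) → 3
  R → 3
  (π[a](ρ[a/c](γ[c; SUM(h)→b](R))) ⋈[a=c] R) → 3

== RESULT ==
a | h | c
1 | 4 | 1
6 | 4 | 6
9 | 9 | 9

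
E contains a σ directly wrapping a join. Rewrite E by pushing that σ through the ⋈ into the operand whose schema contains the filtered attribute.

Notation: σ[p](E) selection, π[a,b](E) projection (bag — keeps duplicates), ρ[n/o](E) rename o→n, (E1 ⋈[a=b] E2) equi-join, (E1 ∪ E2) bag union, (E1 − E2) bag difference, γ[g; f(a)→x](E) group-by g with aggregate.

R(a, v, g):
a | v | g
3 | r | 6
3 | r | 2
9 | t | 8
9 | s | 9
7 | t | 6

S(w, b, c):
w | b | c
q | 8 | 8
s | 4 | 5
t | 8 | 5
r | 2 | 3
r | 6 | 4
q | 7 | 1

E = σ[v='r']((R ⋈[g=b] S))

σ filters on v, owned by the left side.
E' = (σ[v='r'](R) ⋈[g=b] S)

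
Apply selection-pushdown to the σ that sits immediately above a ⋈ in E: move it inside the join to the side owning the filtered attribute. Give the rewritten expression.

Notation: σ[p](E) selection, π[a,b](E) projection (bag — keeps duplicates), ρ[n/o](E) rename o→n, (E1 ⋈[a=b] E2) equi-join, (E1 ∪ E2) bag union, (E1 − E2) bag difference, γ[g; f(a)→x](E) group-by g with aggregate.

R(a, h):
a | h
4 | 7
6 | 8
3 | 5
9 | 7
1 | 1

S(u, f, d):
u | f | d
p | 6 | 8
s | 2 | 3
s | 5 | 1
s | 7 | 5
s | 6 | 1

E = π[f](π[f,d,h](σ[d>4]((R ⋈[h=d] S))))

σ filters on d, owned by the right side.
E' = π[f](π[f,d,h]((R ⋈[h=d] σ[d>4](S))))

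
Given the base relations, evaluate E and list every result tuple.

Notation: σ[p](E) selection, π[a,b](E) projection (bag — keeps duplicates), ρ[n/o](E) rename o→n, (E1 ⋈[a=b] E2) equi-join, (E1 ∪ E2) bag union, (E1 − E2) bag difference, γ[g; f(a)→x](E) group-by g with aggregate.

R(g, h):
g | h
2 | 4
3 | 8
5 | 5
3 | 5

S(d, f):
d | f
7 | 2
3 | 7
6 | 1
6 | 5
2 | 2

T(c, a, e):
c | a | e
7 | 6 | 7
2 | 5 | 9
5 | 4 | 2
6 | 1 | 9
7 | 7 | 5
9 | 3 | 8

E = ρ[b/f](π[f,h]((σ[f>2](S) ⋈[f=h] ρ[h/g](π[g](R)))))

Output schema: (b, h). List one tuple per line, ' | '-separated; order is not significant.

Subexpression sizes:
  S → 5
  σ[f>2](S) → 2
  R → 4
  π[g](R) → 4
  ρ[h/g](π[g](R)) → 4
  (σ[f>2](S) ⋈[f=h] ρ[h/g](π[g](R))) → 1
  π[f,h]((σ[f>2](S) ⋈[f=h] ρ[h/g](π[g](R)))) → 1
  ρ[b/f](π[f,h]((σ[f>2](S) ⋈[f=h] ρ[h/g](π[g](R))))) → 1

== RESULT ==
b | h
5 | 5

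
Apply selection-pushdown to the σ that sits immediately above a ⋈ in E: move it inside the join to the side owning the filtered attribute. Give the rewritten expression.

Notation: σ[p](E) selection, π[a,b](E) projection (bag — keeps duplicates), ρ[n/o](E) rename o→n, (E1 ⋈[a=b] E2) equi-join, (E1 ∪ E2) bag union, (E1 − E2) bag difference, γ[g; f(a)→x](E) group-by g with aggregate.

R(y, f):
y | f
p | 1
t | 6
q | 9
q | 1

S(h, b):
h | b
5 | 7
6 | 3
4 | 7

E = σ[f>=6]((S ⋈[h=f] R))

σ filters on f, owned by the right side.
E' = (S ⋈[h=f] σ[f>=6](R))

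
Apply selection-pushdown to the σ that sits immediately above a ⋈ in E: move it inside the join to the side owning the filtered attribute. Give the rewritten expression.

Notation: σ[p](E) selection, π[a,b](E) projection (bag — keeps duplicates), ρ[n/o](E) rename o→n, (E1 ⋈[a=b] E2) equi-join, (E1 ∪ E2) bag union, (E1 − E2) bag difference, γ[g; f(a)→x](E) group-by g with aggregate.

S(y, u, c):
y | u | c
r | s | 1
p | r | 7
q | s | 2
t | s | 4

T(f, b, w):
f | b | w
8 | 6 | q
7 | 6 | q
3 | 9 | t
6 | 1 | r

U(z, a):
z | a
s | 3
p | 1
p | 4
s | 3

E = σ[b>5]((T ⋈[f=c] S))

σ filters on b, owned by the left side.
E' = (σ[b>5](T) ⋈[f=c] S)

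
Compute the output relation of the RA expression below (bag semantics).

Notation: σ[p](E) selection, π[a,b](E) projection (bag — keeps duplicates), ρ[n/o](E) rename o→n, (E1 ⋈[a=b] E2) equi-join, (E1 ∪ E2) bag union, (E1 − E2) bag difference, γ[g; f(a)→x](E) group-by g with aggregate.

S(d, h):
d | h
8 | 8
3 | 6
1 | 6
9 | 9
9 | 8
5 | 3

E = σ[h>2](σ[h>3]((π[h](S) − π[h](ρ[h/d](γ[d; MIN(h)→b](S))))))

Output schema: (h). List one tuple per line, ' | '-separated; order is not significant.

Stepwise |·|:
  S → 6
  π[h](S) → 6
  S → 6
  γ[d; MIN(h)→b](S) → 5
  ρ[h/d](γ[d; MIN(h)→b](S)) → 5
  π[h](ρ[h/d](γ[d; MIN(h)→b](S))) → 5
  (π[h](S) − π[h](ρ[h/d](γ[d; MIN(h)→b](S)))) → 3
  σ[h>3]((π[h](S) − π[h](ρ[h/d](γ[d; MIN(h)→b](S))))) → 3
  σ[h>2](σ[h>3]((π[h](S) − π[h](ρ[h/d](γ[d; MIN(h)→b](S)))))) → 3

== RESULT ==
h
6
6
8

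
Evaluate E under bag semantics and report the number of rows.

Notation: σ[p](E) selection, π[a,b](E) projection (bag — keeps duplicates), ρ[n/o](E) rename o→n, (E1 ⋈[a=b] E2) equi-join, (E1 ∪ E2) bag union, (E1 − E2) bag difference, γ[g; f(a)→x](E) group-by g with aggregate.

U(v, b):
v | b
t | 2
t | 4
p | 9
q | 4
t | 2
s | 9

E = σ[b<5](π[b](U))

Subexpression sizes:
  U → 6
  π[b](U) → 6
  σ[b<5](π[b](U)) → 4

|E| = 4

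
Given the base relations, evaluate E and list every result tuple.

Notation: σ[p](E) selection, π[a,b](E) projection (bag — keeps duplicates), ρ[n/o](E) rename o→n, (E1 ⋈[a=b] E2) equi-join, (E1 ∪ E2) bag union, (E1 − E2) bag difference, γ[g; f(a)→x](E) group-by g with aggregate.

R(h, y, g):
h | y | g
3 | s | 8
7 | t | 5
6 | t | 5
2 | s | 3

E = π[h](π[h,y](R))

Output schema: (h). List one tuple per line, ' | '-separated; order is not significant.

Row counts bottom-up:
  R → 4
  π[h,y](R) → 4
  π[h](π[h,y](R)) → 4

== RESULT ==
h
2
3
6
7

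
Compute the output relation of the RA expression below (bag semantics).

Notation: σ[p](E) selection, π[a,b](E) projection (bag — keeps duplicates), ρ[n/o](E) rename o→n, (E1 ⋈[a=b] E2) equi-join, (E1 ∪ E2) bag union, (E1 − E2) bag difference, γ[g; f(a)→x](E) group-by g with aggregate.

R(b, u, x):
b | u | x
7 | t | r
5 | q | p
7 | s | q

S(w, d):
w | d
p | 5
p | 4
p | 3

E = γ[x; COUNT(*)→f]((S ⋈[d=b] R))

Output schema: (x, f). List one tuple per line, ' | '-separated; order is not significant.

Row counts bottom-up:
  S → 3
  R → 3
  (S ⋈[d=b] R) → 1
  γ[x; COUNT(*)→f]((S ⋈[d=b] R)) → 1

== RESULT ==
x | f
p | 1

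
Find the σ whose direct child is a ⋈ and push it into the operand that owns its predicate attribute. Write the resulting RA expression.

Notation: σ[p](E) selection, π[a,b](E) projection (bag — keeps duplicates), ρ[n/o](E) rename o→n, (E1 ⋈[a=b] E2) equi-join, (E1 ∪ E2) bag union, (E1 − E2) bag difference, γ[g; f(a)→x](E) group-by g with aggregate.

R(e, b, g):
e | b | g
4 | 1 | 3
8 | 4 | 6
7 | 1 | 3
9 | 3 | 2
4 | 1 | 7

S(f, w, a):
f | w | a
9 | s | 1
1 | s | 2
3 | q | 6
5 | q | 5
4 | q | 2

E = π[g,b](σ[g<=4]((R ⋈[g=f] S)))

σ filters on g, owned by the left side.
E' = π[g,b]((σ[g<=4](R) ⋈[g=f] S))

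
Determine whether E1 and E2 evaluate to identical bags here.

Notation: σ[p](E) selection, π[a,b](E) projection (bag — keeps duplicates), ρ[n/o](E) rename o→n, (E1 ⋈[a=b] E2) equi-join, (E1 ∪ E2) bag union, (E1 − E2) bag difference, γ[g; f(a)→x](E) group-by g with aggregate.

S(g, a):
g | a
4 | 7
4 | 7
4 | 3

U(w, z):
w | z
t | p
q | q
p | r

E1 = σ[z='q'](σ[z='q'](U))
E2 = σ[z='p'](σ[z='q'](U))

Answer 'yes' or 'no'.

E1 subexpression sizes:
  U → 3
  σ[z='q'](U) → 1
  σ[z='q'](σ[z='q'](U)) → 1
E2 subexpression sizes:
  U → 3
  σ[z='q'](U) → 1
  σ[z='p'](σ[z='q'](U)) → 0

E1 result:
w | z
q | q
E2 result:
w | z
(0 rows)
Witness: ('q', 'q') appears 1× in E1 but 0× in E2.

no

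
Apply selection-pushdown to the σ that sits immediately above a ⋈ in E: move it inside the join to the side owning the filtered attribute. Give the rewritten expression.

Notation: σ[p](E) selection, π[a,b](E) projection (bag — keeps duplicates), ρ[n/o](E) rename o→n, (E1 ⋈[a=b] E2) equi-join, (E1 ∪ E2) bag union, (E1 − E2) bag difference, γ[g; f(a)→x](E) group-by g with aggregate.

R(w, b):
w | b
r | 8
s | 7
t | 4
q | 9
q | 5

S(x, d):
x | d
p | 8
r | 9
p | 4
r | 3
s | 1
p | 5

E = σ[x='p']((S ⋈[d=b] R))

σ filters on x, owned by the left side.
E' = (σ[x='p'](S) ⋈[d=b] R)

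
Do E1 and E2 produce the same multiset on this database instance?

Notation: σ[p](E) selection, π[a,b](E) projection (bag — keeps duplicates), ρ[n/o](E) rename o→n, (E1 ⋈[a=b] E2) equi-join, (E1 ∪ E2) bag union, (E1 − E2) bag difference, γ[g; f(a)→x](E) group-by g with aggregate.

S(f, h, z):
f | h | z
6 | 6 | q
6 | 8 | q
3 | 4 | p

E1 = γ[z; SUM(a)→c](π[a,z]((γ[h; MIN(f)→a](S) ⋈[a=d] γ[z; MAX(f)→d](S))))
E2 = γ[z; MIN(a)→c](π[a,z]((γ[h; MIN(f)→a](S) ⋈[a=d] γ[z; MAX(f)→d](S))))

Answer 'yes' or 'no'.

E1 subexpression sizes:
  S → 3
  γ[h; MIN(f)→a](S) → 3
  S → 3
  γ[z; MAX(f)→d](S) → 2
  (γ[h; MIN(f)→a](S) ⋈[a=d] γ[z; MAX(f)→d](S)) → 3
  π[a,z]((γ[h; MIN(f)→a](S) ⋈[a=d] γ[z; MAX(f)→d](S))) → 3
  γ[z; SUM(a)→c](π[a,z]((γ[h; MIN(f)→a](S) ⋈[a=d] γ[z; MAX(f)→d](S)))) → 2
E2 subexpression sizes:
  S → 3
  γ[h; MIN(f)→a](S) → 3
  S → 3
  γ[z; MAX(f)→d](S) → 2
  (γ[h; MIN(f)→a](S) ⋈[a=d] γ[z; MAX(f)→d](S)) → 3
  π[a,z]((γ[h; MIN(f)→a](S) ⋈[a=d] γ[z; MAX(f)→d](S))) → 3
  γ[z; MIN(a)→c](π[a,z]((γ[h; MIN(f)→a](S) ⋈[a=d] γ[z; MAX(f)→d](S)))) → 2

E1 result:
z | c
p | 3
q | 12
E2 result:
z | c
p | 3
q | 6
Witness: ('q', 6) appears 0× in E1 but 1× in E2.

no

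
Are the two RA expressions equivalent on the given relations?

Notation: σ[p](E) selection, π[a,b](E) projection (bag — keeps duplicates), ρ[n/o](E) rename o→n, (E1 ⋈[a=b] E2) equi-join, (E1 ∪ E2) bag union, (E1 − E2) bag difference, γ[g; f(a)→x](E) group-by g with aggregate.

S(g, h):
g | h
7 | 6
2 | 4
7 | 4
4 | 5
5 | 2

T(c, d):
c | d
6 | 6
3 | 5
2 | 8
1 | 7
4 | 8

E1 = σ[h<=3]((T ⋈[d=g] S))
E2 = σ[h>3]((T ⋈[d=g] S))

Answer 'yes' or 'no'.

E1 row counts bottom-up:
  T → 5
  S → 5
  (T ⋈[d=g] S) → 3
  σ[h<=3]((T ⋈[d=g] S)) → 1
E2 row counts bottom-up:
  T → 5
  S → 5
  (T ⋈[d=g] S) → 3
  σ[h>3]((T ⋈[d=g] S)) → 2

E1 result:
c | d | g | h
3 | 5 | 5 | 2
E2 result:
c | d | g | h
1 | 7 | 7 | 4
1 | 7 | 7 | 6
Witness: (1, 7, 7, 4) appears 0× in E1 but 1× in E2.

no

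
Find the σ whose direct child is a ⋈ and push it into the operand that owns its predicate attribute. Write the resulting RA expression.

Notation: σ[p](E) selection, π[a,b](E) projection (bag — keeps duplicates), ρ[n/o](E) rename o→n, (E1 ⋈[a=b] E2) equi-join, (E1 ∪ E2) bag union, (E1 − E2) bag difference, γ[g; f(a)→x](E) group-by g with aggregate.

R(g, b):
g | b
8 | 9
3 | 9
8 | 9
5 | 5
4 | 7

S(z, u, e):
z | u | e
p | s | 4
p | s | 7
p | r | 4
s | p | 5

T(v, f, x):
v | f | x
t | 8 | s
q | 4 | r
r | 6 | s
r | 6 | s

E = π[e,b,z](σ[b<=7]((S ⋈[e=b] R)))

σ filters on b, owned by the right side.
E' = π[e,b,z]((S ⋈[e=b] σ[b<=7](R)))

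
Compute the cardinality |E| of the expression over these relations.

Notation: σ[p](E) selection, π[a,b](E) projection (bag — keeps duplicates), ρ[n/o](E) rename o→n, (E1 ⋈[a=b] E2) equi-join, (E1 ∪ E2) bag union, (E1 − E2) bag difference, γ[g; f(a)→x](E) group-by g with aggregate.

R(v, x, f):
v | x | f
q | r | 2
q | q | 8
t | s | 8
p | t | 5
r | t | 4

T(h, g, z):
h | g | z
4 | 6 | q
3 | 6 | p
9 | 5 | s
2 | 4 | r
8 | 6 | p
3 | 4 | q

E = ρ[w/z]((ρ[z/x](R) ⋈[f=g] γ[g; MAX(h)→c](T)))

Per-node cardinality:
  R → 5
  ρ[z/x](R) → 5
  T → 6
  γ[g; MAX(h)→c](T) → 3
  (ρ[z/x](R) ⋈[f=g] γ[g; MAX(h)→c](T)) → 2
  ρ[w/z]((ρ[z/x](R) ⋈[f=g] γ[g; MAX(h)→c](T))) → 2

|E| = 2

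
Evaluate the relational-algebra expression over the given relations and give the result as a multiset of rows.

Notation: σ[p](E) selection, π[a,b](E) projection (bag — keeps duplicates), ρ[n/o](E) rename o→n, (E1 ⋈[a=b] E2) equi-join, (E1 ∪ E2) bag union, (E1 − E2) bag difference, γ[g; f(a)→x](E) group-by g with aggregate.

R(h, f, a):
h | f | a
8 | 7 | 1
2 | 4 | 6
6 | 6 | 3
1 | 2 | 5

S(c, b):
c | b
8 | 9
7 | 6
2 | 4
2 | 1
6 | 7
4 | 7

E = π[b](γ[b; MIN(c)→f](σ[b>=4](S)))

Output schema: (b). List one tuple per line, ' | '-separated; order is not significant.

Subexpression sizes:
  S → 6
  σ[b>=4](S) → 5
  γ[b; MIN(c)→f](σ[b>=4](S)) → 4
  π[b](γ[b; MIN(c)→f](σ[b>=4](S))) → 4

== RESULT ==
b
4
6
7
9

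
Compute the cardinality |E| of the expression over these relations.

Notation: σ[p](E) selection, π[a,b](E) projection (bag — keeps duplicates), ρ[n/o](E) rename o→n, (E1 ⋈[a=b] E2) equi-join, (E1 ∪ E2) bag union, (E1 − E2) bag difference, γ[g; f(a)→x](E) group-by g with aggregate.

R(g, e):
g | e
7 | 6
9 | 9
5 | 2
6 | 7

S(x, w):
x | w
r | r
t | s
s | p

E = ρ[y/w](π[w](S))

Subexpression sizes:
  S → 3
  π[w](S) → 3
  ρ[y/w](π[w](S)) → 3

|E| = 3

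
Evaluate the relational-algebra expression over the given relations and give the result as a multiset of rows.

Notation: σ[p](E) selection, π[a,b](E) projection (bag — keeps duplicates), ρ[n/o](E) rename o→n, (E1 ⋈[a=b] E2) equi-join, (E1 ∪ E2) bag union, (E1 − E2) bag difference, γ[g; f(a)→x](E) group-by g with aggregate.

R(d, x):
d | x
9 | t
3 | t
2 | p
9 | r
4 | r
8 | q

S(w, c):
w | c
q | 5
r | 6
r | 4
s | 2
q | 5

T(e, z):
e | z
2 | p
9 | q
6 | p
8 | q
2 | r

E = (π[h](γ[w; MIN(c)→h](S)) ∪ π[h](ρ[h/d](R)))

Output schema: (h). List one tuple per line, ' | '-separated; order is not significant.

Per-node cardinality:
  S → 5
  γ[w; MIN(c)→h](S) → 3
  π[h](γ[w; MIN(c)→h](S)) → 3
  R → 6
  ρ[h/d](R) → 6
  π[h](ρ[h/d](R)) → 6
  (π[h](γ[w; MIN(c)→h](S)) ∪ π[h](ρ[h/d](R))) → 9

== RESULT ==
h
2
2
3
4
4
5
8
9
9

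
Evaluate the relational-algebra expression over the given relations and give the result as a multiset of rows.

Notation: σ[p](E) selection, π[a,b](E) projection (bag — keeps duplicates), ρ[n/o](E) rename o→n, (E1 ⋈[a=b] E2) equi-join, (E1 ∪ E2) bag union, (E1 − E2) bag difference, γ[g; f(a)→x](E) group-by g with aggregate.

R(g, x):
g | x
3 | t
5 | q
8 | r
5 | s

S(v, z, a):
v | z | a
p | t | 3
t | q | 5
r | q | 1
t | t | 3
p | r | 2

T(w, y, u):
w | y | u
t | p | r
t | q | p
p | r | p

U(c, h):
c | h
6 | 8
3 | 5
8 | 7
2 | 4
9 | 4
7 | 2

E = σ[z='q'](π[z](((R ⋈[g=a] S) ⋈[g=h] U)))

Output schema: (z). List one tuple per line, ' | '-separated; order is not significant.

Subexpression sizes:
  R → 4
  S → 5
  (R ⋈[g=a] S) → 4
  U → 6
  ((R ⋈[g=a] S) ⋈[g=h] U) → 2
  π[z](((R ⋈[g=a] S) ⋈[g=h] U)) → 2
  σ[z='q'](π[z](((R ⋈[g=a] S) ⋈[g=h] U))) → 2

== RESULT ==
z
q
q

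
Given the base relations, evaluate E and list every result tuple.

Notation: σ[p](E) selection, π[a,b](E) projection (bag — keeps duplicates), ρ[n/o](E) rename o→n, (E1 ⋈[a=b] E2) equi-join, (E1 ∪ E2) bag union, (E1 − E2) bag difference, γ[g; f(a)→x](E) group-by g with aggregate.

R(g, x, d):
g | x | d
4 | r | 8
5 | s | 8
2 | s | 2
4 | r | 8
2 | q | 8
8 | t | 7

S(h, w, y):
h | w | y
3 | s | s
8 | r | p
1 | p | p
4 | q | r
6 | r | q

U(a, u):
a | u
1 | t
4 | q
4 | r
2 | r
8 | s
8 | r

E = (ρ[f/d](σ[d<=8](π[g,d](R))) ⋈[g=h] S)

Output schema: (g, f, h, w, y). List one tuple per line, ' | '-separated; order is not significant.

Per-node cardinality:
  R → 6
  π[g,d](R) → 6
  σ[d<=8](π[g,d](R)) → 6
  ρ[f/d](σ[d<=8](π[g,d](R))) → 6
  S → 5
  (ρ[f/d](σ[d<=8](π[g,d](R))) ⋈[g=h] S) → 3

== RESULT ==
g | f | h | w | y
4 | 8 | 4 | q | r
4 | 8 | 4 | q | r
8 | 7 | 8 | r | p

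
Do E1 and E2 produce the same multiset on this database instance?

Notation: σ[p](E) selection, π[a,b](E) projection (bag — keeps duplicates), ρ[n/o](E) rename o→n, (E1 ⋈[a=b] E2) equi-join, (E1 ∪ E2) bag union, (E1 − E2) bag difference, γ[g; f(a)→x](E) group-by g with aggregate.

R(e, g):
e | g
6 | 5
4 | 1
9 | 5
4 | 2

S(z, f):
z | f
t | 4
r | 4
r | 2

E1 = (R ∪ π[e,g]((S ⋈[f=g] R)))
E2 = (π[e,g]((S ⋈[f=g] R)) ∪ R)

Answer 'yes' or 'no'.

E1 stepwise |·|:
  R → 4
  S → 3
  R → 4
  (S ⋈[f=g] R) → 1
  π[e,g]((S ⋈[f=g] R)) → 1
  (R ∪ π[e,g]((S ⋈[f=g] R))) → 5
E2 stepwise |·|:
  S → 3
  R → 4
  (S ⋈[f=g] R) → 1
  π[e,g]((S ⋈[f=g] R)) → 1
  R → 4
  (π[e,g]((S ⋈[f=g] R)) ∪ R) → 5

E1 and E2 produce the same multiset:
e | g
4 | 1
4 | 2
4 | 2
6 | 5
9 | 5

yes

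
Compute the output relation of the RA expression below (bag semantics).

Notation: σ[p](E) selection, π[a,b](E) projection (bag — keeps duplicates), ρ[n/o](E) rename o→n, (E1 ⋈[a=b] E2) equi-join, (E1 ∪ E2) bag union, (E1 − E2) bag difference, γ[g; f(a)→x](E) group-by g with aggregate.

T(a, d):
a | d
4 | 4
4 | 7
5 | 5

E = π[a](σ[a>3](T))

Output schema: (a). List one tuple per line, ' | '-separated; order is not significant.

Stepwise |·|:
  T → 3
  σ[a>3](T) → 3
  π[a](σ[a>3](T)) → 3

== RESULT ==
a
4
4
5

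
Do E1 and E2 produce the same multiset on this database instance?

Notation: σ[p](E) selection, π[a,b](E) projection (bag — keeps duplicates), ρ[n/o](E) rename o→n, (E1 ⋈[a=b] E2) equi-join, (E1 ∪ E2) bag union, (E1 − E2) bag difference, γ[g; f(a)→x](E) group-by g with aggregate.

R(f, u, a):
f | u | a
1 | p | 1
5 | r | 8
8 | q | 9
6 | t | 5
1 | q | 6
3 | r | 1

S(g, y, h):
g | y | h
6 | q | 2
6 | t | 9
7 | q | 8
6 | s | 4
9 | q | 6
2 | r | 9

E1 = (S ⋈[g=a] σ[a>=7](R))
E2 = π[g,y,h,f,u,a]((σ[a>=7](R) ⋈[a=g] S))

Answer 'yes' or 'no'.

E1 stepwise |·|:
  S → 6
  R → 6
  σ[a>=7](R) → 2
  (S ⋈[g=a] σ[a>=7](R)) → 1
E2 stepwise |·|:
  R → 6
  σ[a>=7](R) → 2
  S → 6
  (σ[a>=7](R) ⋈[a=g] S) → 1
  π[g,y,h,f,u,a]((σ[a>=7](R) ⋈[a=g] S)) → 1

E1 and E2 produce the same multiset:
g | y | h | f | u | a
9 | q | 6 | 8 | q | 9

yes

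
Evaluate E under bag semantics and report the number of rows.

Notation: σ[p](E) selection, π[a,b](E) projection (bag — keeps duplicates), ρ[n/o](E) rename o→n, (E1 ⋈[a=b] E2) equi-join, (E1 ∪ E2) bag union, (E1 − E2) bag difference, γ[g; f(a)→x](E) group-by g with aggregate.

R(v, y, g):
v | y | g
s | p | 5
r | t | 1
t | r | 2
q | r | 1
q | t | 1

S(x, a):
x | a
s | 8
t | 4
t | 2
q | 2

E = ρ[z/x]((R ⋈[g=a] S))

Per-node cardinality:
  R → 5
  S → 4
  (R ⋈[g=a] S) → 2
  ρ[z/x]((R ⋈[g=a] S)) → 2

|E| = 2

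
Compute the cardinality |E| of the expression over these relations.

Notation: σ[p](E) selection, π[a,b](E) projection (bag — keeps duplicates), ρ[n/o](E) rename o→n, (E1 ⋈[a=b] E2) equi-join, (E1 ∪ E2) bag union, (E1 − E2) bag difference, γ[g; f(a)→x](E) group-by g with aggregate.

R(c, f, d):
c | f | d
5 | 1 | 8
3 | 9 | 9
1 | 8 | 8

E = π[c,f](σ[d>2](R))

Row counts bottom-up:
  R → 3
  σ[d>2](R) → 3
  π[c,f](σ[d>2](R)) → 3

|E| = 3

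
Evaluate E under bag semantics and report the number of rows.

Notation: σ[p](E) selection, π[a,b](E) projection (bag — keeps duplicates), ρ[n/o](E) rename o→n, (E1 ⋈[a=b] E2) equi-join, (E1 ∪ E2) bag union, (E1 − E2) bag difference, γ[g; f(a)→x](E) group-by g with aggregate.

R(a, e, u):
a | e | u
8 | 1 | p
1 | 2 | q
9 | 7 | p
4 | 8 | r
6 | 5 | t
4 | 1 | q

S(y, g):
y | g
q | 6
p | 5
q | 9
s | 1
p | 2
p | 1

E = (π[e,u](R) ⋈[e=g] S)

Per-node cardinality:
  R → 6
  π[e,u](R) → 6
  S → 6
  (π[e,u](R) ⋈[e=g] S) → 6

|E| = 6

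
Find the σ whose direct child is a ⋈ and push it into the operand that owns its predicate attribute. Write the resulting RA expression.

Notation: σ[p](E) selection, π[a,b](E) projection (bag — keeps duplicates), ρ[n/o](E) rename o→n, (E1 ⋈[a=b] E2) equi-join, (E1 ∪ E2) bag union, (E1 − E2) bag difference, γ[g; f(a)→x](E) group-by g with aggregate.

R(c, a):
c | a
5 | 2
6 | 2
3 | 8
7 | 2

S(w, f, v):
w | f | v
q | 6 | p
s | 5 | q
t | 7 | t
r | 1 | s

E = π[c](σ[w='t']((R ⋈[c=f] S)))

σ filters on w, owned by the right side.
E' = π[c]((R ⋈[c=f] σ[w='t'](S)))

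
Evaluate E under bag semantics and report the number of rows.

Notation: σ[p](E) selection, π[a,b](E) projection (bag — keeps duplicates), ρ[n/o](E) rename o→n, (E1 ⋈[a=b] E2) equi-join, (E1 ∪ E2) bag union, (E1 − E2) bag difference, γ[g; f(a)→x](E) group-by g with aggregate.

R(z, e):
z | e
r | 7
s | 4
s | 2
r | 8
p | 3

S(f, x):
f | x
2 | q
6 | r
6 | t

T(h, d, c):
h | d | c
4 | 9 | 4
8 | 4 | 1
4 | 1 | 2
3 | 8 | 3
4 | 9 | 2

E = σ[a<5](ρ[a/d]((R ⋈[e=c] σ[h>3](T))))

Row counts bottom-up:
  R → 5
  T → 5
  σ[h>3](T) → 4
  (R ⋈[e=c] σ[h>3](T)) → 3
  ρ[a/d]((R ⋈[e=c] σ[h>3](T))) → 3
  σ[a<5](ρ[a/d]((R ⋈[e=c] σ[h>3](T)))) → 1

|E| = 1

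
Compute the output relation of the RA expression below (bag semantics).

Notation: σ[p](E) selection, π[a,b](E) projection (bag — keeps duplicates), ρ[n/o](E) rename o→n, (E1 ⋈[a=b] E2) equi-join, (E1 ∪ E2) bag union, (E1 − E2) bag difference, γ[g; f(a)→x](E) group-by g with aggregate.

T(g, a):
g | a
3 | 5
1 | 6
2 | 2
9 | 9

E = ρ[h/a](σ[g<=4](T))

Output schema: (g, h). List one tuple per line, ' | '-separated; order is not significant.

Subexpression sizes:
  T → 4
  σ[g<=4](T) → 3
  ρ[h/a](σ[g<=4](T)) → 3

== RESULT ==
g | h
1 | 6
2 | 2
3 | 5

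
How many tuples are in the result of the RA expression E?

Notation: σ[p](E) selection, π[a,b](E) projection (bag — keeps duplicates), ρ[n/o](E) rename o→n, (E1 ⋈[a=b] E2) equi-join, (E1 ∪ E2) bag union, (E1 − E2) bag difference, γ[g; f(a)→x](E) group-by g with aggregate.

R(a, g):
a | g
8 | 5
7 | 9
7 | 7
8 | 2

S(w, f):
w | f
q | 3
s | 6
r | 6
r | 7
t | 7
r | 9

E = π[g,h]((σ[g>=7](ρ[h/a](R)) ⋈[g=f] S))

Stepwise |·|:
  R → 4
  ρ[h/a](R) → 4
  σ[g>=7](ρ[h/a](R)) → 2
  S → 6
  (σ[g>=7](ρ[h/a](R)) ⋈[g=f] S) → 3
  π[g,h]((σ[g>=7](ρ[h/a](R)) ⋈[g=f] S)) → 3

|E| = 3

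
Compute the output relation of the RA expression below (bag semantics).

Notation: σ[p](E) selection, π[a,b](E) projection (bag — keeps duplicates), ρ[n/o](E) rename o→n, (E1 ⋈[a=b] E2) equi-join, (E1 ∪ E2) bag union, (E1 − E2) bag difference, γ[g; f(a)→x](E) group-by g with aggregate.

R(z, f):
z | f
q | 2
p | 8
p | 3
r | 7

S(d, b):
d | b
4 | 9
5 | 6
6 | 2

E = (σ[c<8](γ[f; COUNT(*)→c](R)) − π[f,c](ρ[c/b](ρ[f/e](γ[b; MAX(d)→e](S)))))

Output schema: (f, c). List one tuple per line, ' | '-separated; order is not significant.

Stepwise |·|:
  R → 4
  γ[f; COUNT(*)→c](R) → 4
  σ[c<8](γ[f; COUNT(*)→c](R)) → 4
  S → 3
  γ[b; MAX(d)→e](S) → 3
  ρ[f/e](γ[b; MAX(d)→e](S)) → 3
  ρ[c/b](ρ[f/e](γ[b; MAX(d)→e](S))) → 3
  π[f,c](ρ[c/b](ρ[f/e](γ[b; MAX(d)→e](S)))) → 3
  (σ[c<8](γ[f; COUNT(*)→c](R)) − π[f,c](ρ[c/b](ρ[f/e](γ[b; MAX(d)→e](S))))) → 4

== RESULT ==
f | c
2 | 1
3 | 1
7 | 1
8 | 1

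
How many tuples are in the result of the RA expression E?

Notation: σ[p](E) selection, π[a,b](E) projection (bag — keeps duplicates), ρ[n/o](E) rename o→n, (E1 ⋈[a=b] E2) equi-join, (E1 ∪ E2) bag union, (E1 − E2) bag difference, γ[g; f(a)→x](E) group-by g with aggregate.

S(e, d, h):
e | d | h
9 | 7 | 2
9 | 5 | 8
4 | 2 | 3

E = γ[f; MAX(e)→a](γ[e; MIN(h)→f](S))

Subexpression sizes:
  S → 3
  γ[e; MIN(h)→f](S) → 2
  γ[f; MAX(e)→a](γ[e; MIN(h)→f](S)) → 2

|E| = 2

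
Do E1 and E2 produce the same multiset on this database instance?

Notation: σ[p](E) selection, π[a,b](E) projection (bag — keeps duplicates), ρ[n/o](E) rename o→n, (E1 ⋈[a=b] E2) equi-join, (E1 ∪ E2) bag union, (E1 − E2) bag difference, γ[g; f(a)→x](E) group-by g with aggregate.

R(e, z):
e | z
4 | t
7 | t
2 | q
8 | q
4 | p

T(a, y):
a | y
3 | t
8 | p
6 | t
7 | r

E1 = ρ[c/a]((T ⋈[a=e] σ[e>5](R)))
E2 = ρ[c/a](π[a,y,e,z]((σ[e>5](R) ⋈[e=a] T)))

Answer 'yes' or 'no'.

E1 subexpression sizes:
  T → 4
  R → 5
  σ[e>5](R) → 2
  (T ⋈[a=e] σ[e>5](R)) → 2
  ρ[c/a]((T ⋈[a=e] σ[e>5](R))) → 2
E2 subexpression sizes:
  R → 5
  σ[e>5](R) → 2
  T → 4
  (σ[e>5](R) ⋈[e=a] T) → 2
  π[a,y,e,z]((σ[e>5](R) ⋈[e=a] T)) → 2
  ρ[c/a](π[a,y,e,z]((σ[e>5](R) ⋈[e=a] T))) → 2

E1 and E2 produce the same multiset:
c | y | e | z
7 | r | 7 | t
8 | p | 8 | q

yes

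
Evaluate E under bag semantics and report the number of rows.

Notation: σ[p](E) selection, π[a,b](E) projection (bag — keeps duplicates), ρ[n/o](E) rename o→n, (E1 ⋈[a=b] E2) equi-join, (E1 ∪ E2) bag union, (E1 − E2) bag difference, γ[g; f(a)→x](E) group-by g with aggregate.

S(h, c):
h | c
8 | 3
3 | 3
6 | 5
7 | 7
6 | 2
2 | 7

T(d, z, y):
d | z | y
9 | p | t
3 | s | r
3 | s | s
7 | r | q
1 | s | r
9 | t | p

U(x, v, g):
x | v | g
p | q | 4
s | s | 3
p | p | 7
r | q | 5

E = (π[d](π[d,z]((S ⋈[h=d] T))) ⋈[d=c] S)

Stepwise |·|:
  S → 6
  T → 6
  (S ⋈[h=d] T) → 3
  π[d,z]((S ⋈[h=d] T)) → 3
  π[d](π[d,z]((S ⋈[h=d] T))) → 3
  S → 6
  (π[d](π[d,z]((S ⋈[h=d] T))) ⋈[d=c] S) → 6

|E| = 6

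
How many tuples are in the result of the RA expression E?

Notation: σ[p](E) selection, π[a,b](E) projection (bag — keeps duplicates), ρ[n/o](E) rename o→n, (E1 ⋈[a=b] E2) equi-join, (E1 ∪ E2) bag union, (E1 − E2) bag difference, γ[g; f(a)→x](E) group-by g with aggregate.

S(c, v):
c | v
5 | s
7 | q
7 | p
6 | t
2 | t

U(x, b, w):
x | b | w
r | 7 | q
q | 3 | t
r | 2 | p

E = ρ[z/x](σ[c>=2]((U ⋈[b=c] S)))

Row counts bottom-up:
  U → 3
  S → 5
  (U ⋈[b=c] S) → 3
  σ[c>=2]((U ⋈[b=c] S)) → 3
  ρ[z/x](σ[c>=2]((U ⋈[b=c] S))) → 3

|E| = 3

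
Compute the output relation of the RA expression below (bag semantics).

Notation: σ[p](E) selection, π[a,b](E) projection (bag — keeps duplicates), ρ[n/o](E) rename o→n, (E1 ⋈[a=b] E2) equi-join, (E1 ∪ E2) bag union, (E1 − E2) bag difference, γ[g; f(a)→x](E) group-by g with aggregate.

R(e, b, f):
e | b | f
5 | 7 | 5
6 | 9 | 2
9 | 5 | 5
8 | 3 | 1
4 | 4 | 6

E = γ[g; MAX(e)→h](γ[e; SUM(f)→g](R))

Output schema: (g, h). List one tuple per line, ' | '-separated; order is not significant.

Subexpression sizes:
  R → 5
  γ[e; SUM(f)→g](R) → 5
  γ[g; MAX(e)→h](γ[e; SUM(f)→g](R)) → 4

== RESULT ==
g | h
1 | 8
2 | 6
5 | 9
6 | 4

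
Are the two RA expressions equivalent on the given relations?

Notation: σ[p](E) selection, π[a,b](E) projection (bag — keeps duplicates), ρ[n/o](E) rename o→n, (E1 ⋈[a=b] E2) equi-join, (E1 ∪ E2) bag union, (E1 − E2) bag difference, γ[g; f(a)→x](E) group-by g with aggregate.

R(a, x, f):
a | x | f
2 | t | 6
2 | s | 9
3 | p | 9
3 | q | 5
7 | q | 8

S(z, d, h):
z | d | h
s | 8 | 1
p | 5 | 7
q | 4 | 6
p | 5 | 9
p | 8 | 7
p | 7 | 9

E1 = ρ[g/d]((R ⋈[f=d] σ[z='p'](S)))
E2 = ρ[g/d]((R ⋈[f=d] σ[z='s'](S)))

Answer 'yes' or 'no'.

E1 subexpression sizes:
  R → 5
  S → 6
  σ[z='p'](S) → 4
  (R ⋈[f=d] σ[z='p'](S)) → 3
  ρ[g/d]((R ⋈[f=d] σ[z='p'](S))) → 3
E2 subexpression sizes:
  R → 5
  S → 6
  σ[z='s'](S) → 1
  (R ⋈[f=d] σ[z='s'](S)) → 1
  ρ[g/d]((R ⋈[f=d] σ[z='s'](S))) → 1

E1 result:
a | x | f | z | g | h
3 | q | 5 | p | 5 | 7
3 | q | 5 | p | 5 | 9
7 | q | 8 | p | 8 | 7
E2 result:
a | x | f | z | g | h
7 | q | 8 | s | 8 | 1
Witness: (3, 'q', 5, 'p', 5, 7) appears 1× in E1 but 0× in E2.

no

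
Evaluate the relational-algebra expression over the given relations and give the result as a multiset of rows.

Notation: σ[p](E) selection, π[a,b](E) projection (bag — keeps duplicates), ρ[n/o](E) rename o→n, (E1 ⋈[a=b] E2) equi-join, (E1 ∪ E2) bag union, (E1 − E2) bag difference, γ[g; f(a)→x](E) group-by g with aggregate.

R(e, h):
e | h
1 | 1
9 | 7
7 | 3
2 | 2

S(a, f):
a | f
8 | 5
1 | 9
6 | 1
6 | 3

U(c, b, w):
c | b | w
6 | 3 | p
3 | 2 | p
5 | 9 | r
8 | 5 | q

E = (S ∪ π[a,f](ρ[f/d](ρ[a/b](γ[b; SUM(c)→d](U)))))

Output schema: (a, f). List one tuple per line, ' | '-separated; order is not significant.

Per-node cardinality:
  S → 4
  U → 4
  γ[b; SUM(c)→d](U) → 4
  ρ[a/b](γ[b; SUM(c)→d](U)) → 4
  ρ[f/d](ρ[a/b](γ[b; SUM(c)→d](U))) → 4
  π[a,f](ρ[f/d](ρ[a/b](γ[b; SUM(c)→d](U)))) → 4
  (S ∪ π[a,f](ρ[f/d](ρ[a/b](γ[b; SUM(c)→d](U))))) → 8

== RESULT ==
a | f
1 | 9
2 | 3
3 | 6
5 | 8
6 | 1
6 | 3
8 | 5
9 | 5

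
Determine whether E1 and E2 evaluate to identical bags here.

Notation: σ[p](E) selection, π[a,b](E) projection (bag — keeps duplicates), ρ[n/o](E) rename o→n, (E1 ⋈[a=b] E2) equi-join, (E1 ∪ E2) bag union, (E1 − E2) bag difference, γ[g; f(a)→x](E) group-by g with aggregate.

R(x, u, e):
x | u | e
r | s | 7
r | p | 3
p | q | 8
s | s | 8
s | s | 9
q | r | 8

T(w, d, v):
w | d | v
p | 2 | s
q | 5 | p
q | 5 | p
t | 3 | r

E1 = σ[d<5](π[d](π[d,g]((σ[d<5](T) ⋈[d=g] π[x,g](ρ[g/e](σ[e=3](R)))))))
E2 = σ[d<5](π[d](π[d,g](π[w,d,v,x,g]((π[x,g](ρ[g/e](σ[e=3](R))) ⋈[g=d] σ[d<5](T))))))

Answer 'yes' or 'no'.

E1 subexpression sizes:
  T → 4
  σ[d<5](T) → 2
  R → 6
  σ[e=3](R) → 1
  ρ[g/e](σ[e=3](R)) → 1
  π[x,g](ρ[g/e](σ[e=3](R))) → 1
  (σ[d<5](T) ⋈[d=g] π[x,g](ρ[g/e](σ[e=3](R)))) → 1
  π[d,g]((σ[d<5](T) ⋈[d=g] π[x,g](ρ[g/e](σ[e=3](R))))) → 1
  π[d](π[d,g]((σ[d<5](T) ⋈[d=g] π[x,g](ρ[g/e](σ[e=3](R)))))) → 1
  σ[d<5](π[d](π[d,g]((σ[d<5](T) ⋈[d=g] π[x,g](ρ[g/e](σ[e=3](R))))))) → 1
E2 subexpression sizes:
  R → 6
  σ[e=3](R) → 1
  ρ[g/e](σ[e=3](R)) → 1
  π[x,g](ρ[g/e](σ[e=3](R))) → 1
  T → 4
  σ[d<5](T) → 2
  (π[x,g](ρ[g/e](σ[e=3](R))) ⋈[g=d] σ[d<5](T)) → 1
  π[w,d,v,x,g]((π[x,g](ρ[g/e](σ[e=3](R))) ⋈[g=d] σ[d<5](T))) → 1
  π[d,g](π[w,d,v,x,g]((π[x,g](ρ[g/e](σ[e=3](R))) ⋈[g=d] σ[d<5](T)))) → 1
  π[d](π[d,g](π[w,d,v,x,g]((π[x,g](ρ[g/e](σ[e=3](R))) ⋈[g=d] σ[d<5](T))))) → 1
  σ[d<5](π[d](π[d,g](π[w,d,v,x,g]((π[x,g](ρ[g/e](σ[e=3](R))) ⋈[g=d] σ[d<5](T)))))) → 1

E1 and E2 produce the same multiset:
d
3

yes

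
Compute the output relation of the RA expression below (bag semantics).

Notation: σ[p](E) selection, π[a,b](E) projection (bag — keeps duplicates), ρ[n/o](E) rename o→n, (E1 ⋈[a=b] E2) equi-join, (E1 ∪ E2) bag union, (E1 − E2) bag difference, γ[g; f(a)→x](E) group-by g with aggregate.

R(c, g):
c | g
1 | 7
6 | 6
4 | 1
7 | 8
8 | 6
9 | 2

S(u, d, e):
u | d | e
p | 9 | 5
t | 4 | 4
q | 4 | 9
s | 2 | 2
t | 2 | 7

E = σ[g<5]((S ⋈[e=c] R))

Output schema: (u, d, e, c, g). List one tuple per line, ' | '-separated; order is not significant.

Per-node cardinality:
  S → 5
  R → 6
  (S ⋈[e=c] R) → 3
  σ[g<5]((S ⋈[e=c] R)) → 2

== RESULT ==
u | d | e | c | g
q | 4 | 9 | 9 | 2
t | 4 | 4 | 4 | 1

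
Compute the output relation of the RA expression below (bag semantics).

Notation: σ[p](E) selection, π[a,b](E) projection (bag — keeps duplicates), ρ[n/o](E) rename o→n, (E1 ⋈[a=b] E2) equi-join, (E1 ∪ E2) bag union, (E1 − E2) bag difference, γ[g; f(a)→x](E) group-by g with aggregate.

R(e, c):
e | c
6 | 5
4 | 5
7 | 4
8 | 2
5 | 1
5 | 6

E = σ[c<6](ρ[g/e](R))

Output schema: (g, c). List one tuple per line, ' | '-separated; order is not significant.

Row counts bottom-up:
  R → 6
  ρ[g/e](R) → 6
  σ[c<6](ρ[g/e](R)) → 5

== RESULT ==
g | c
4 | 5
5 | 1
6 | 5
7 | 4
8 | 2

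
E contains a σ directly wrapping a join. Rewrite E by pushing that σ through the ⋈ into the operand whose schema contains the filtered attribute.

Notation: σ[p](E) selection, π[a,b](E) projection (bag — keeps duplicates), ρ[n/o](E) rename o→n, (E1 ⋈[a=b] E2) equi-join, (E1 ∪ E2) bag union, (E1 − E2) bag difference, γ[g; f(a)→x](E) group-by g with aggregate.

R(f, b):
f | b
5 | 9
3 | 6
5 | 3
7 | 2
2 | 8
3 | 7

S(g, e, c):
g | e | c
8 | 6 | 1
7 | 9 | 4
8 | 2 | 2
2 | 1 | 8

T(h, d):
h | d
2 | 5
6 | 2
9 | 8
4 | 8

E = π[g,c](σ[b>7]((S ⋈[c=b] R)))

σ filters on b, owned by the right side.
E' = π[g,c]((S ⋈[c=b] σ[b>7](R)))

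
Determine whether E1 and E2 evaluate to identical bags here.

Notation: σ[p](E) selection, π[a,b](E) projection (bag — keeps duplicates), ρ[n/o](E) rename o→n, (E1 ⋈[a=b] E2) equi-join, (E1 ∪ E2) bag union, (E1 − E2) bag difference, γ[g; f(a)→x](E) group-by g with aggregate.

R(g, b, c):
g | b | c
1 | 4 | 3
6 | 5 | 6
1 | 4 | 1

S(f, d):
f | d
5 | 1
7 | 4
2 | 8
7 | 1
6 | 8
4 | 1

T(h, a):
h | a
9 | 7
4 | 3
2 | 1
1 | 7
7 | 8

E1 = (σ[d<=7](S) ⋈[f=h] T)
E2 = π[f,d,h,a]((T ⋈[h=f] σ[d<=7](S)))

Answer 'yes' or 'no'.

E1 per-node cardinality:
  S → 6
  σ[d<=7](S) → 4
  T → 5
  (σ[d<=7](S) ⋈[f=h] T) → 3
E2 per-node cardinality:
  T → 5
  S → 6
  σ[d<=7](S) → 4
  (T ⋈[h=f] σ[d<=7](S)) → 3
  π[f,d,h,a]((T ⋈[h=f] σ[d<=7](S))) → 3

E1 and E2 produce the same multiset:
f | d | h | a
4 | 1 | 4 | 3
7 | 1 | 7 | 8
7 | 4 | 7 | 8

yes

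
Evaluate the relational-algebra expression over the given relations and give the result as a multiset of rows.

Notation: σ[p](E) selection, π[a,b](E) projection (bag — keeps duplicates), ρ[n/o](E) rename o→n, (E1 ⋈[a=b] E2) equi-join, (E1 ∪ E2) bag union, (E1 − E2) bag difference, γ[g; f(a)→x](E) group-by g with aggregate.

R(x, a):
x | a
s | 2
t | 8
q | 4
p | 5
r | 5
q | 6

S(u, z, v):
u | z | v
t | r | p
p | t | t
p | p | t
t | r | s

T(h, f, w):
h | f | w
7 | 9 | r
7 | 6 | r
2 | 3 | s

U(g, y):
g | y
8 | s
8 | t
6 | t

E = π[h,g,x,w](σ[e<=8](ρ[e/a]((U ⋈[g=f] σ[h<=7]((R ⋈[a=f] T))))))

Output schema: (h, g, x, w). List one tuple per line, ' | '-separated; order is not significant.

Per-node cardinality:
  U → 3
  R → 6
  T → 3
  (R ⋈[a=f] T) → 1
  σ[h<=7]((R ⋈[a=f] T)) → 1
  (U ⋈[g=f] σ[h<=7]((R ⋈[a=f] T))) → 1
  ρ[e/a]((U ⋈[g=f] σ[h<=7]((R ⋈[a=f] T)))) → 1
  σ[e<=8](ρ[e/a]((U ⋈[g=f] σ[h<=7]((R ⋈[a=f] T))))) → 1
  π[h,g,x,w](σ[e<=8](ρ[e/a]((U ⋈[g=f] σ[h<=7]((R ⋈[a=f] T)))))) → 1

== RESULT ==
h | g | x | w
7 | 6 | q | r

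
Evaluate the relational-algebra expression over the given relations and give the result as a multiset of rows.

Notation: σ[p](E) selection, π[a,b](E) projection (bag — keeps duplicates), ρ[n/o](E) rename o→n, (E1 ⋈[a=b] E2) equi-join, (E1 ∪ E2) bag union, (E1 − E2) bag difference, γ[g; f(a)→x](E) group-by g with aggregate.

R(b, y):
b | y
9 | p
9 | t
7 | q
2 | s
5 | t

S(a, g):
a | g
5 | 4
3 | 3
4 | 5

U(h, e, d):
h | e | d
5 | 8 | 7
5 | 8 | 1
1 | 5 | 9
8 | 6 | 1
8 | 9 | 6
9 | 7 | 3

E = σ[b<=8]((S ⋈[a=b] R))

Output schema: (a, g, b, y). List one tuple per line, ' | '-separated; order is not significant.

Subexpression sizes:
  S → 3
  R → 5
  (S ⋈[a=b] R) → 1
  σ[b<=8]((S ⋈[a=b] R)) → 1

== RESULT ==
a | g | b | y
5 | 4 | 5 | t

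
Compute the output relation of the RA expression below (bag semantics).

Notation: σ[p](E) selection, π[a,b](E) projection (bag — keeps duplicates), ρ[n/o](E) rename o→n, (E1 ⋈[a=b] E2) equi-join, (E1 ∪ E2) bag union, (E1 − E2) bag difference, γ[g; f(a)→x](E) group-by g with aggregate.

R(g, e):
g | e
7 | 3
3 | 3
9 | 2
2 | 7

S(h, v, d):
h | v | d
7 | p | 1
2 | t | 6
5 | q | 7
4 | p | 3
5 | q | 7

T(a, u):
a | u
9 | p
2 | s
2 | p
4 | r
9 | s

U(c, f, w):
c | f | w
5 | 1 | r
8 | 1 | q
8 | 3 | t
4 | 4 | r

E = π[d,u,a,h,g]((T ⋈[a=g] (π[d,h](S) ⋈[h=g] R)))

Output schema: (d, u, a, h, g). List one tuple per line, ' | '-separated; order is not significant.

Subexpression sizes:
  T → 5
  S → 5
  π[d,h](S) → 5
  R → 4
  (π[d,h](S) ⋈[h=g] R) → 2
  (T ⋈[a=g] (π[d,h](S) ⋈[h=g] R)) → 2
  π[d,u,a,h,g]((T ⋈[a=g] (π[d,h](S) ⋈[h=g] R))) → 2

== RESULT ==
d | u | a | h | g
6 | p | 2 | 2 | 2
6 | s | 2 | 2 | 2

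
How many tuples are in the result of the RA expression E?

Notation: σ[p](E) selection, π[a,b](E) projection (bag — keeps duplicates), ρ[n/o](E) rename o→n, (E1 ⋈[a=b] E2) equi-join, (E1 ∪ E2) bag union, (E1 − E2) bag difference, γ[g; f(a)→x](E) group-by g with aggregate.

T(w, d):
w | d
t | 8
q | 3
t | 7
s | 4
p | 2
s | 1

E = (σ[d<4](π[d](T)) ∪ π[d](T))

Per-node cardinality:
  T → 6
  π[d](T) → 6
  σ[d<4](π[d](T)) → 3
  T → 6
  π[d](T) → 6
  (σ[d<4](π[d](T)) ∪ π[d](T)) → 9

|E| = 9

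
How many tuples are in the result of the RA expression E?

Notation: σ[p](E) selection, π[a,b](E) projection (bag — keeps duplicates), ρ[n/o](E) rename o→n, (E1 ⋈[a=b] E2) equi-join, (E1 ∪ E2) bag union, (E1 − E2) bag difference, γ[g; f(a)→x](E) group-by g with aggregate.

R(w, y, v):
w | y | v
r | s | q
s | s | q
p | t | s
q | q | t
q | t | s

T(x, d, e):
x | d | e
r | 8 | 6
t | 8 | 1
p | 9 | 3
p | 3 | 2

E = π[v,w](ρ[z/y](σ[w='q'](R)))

Per-node cardinality:
  R → 5
  σ[w='q'](R) → 2
  ρ[z/y](σ[w='q'](R)) → 2
  π[v,w](ρ[z/y](σ[w='q'](R))) → 2

|E| = 2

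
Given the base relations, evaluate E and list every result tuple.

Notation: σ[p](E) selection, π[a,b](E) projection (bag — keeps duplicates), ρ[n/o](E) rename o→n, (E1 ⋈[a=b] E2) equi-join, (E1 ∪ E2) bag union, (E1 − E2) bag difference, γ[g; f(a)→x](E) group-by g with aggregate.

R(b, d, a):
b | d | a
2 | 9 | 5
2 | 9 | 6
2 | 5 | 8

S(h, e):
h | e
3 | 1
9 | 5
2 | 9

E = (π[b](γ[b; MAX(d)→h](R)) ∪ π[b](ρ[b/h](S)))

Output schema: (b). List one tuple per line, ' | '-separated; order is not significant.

Per-node cardinality:
  R → 3
  γ[b; MAX(d)→h](R) → 1
  π[b](γ[b; MAX(d)→h](R)) → 1
  S → 3
  ρ[b/h](S) → 3
  π[b](ρ[b/h](S)) → 3
  (π[b](γ[b; MAX(d)→h](R)) ∪ π[b](ρ[b/h](S))) → 4

== RESULT ==
b
2
2
3
9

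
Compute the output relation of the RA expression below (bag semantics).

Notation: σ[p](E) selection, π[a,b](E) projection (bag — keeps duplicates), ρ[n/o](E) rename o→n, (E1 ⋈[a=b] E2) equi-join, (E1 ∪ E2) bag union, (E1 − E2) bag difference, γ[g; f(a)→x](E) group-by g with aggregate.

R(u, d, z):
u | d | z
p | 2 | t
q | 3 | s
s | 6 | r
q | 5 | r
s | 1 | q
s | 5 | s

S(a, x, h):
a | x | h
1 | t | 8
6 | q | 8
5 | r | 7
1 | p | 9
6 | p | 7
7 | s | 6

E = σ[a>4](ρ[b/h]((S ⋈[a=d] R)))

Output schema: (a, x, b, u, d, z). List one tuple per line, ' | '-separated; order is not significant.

Stepwise |·|:
  S → 6
  R → 6
  (S ⋈[a=d] R) → 6
  ρ[b/h]((S ⋈[a=d] R)) → 6
  σ[a>4](ρ[b/h]((S ⋈[a=d] R))) → 4

== RESULT ==
a | x | b | u | d | z
5 | r | 7 | q | 5 | r
5 | r | 7 | s | 5 | s
6 | p | 7 | s | 6 | r
6 | q | 8 | s | 6 | r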